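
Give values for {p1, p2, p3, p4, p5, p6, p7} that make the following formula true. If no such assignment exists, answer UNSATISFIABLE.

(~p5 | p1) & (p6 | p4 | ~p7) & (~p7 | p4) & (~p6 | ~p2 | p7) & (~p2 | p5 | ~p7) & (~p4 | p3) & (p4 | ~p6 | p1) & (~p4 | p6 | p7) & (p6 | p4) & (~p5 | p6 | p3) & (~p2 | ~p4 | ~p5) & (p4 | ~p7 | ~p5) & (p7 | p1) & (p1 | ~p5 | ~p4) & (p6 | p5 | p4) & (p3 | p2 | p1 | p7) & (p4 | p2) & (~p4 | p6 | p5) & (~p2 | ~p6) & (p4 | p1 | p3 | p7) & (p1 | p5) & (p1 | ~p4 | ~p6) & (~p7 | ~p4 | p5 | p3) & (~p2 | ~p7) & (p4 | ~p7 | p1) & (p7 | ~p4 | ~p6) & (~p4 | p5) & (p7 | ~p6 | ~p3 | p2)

Suppose p5 = 1.
(p1) alone gives p1 = 1.
Suppose p7 = 1.
(p4) alone gives p4 = 1.
(p3) alone gives p3 = 1.
(~p2) alone gives p2 = 0.
Every clause is now satisfied; p6 is unconstrained.

p1: 1, p2: 0, p3: 1, p4: 1, p5: 1, p6: 0, p7: 1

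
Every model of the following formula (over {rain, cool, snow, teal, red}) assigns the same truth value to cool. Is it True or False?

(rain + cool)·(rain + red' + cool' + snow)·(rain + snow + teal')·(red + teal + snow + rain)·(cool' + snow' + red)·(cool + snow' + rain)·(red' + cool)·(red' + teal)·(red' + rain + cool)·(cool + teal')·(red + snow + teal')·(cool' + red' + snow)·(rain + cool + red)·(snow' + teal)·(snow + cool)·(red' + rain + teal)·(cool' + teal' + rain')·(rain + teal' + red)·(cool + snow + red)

Suppose cool = 0.
(rain) alone gives rain = 1.
(red') alone gives red = 0.
(teal') alone gives teal = 0.
(snow') alone gives snow = 0.
That conflicts with the unit clause (snow).
So every satisfying assignment has cool = True.

True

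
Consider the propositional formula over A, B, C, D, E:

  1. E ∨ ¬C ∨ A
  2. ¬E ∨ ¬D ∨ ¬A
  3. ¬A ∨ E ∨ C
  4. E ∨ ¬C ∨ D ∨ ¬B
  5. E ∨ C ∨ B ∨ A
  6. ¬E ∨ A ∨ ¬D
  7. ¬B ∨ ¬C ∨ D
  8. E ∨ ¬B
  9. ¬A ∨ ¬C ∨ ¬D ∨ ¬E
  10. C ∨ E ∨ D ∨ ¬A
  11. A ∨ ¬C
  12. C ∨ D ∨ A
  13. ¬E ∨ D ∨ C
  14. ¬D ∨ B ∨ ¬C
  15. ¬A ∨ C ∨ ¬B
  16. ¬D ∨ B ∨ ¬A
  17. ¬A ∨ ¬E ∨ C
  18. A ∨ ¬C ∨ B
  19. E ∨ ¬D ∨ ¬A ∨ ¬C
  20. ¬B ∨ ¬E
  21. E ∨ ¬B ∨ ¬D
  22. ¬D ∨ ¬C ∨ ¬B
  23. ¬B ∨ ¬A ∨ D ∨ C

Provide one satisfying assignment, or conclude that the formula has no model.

A ↦ True,  B ↦ False,  C ↦ True,  D ↦ False,  E ↦ False

Suppose E = False.
From the singleton clause (¬B), B = False.
Suppose C = True.
From the singleton clause (A), A = True.
From the singleton clause (¬D), D = False.
This assignment satisfies each clause.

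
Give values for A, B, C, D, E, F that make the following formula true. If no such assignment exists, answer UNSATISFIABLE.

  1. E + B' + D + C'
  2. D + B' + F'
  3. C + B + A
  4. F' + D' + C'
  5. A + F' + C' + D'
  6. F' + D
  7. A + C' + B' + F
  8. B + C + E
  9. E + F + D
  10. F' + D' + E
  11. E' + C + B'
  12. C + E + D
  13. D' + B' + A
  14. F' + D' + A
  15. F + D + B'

A: 1; B: 0; C: 0; D: 1; E: 1; F: 0

Case F = 0:
Case E = 1:
Case C = 0:
The clause (B') is unit, so B = 0.
The clause (A) is unit, so A = 1.
Every clause is now satisfied; D is unconstrained.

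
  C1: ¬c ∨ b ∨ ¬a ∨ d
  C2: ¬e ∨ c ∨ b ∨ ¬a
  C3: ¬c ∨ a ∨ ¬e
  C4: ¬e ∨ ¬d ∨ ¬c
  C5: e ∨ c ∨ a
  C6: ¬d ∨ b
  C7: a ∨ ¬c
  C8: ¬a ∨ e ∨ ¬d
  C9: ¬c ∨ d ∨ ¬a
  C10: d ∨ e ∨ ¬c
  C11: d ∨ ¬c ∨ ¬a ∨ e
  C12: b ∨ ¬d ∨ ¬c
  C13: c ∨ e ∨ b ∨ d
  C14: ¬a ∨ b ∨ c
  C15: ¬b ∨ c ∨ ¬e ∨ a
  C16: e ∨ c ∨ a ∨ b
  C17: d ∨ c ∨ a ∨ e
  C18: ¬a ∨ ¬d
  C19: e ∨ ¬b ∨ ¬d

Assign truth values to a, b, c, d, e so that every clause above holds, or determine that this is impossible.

Case d = False:
Case a = False:
Unit clause (¬c) forces c = False.
Unit clause (e) forces e = True.
Unit clause (¬b) forces b = False.
This assignment satisfies each clause.

a: False,  b: False,  c: False,  d: False,  e: True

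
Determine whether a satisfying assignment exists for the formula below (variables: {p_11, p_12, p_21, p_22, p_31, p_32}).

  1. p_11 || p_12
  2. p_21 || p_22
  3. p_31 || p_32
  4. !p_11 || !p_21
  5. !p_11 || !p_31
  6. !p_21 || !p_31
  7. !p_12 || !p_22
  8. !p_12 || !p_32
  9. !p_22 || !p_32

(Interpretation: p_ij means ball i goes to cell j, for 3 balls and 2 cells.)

No

Suppose p_11 = true.
The clause (!p_21) is unit, so p_21 = false.
The clause (p_22) is unit, so p_22 = true.
The clause (!p_31) is unit, so p_31 = false.
The clause (p_32) is unit, so p_32 = true.
But (!p_32) is also a unit clause — contradiction.
So p_11 must be the other value — set p_11 = false.
The clause (p_12) is unit, so p_12 = true.
The clause (!p_22) is unit, so p_22 = false.
The clause (p_21) is unit, so p_21 = true.
The clause (!p_31) is unit, so p_31 = false.
The clause (p_32) is unit, so p_32 = true.
But (!p_32) is also a unit clause — contradiction.
Either choice for p_11 ends in contradiction.
No assignment satisfies every clause.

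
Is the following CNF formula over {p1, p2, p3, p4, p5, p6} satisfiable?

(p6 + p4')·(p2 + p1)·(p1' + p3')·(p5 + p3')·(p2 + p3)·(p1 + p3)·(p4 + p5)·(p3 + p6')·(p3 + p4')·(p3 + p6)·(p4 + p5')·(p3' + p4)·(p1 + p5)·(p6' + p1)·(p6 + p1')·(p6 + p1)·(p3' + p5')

No, unsatisfiable

Case p6 = 1:
(p3) alone gives p3 = 1.
(p1') alone gives p1 = 0.
But (p1) is also a unit clause — contradiction.
Undo p6 and try p6 = 0.
(p4') alone gives p4 = 0.
(p5) alone gives p5 = 1.
But (p5') is also a unit clause — contradiction.
Both values of p6 lead to a conflict.
No assignment satisfies every clause.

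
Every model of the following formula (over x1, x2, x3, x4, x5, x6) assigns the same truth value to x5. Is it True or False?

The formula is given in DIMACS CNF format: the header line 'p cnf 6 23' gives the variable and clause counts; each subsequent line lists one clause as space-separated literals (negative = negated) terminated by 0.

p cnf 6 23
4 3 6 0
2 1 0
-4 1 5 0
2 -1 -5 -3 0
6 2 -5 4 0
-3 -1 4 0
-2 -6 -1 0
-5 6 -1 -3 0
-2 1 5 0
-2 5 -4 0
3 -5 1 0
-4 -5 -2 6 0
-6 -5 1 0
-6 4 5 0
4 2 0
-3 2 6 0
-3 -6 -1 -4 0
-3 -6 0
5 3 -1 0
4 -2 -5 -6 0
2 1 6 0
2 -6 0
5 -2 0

True

Suppose x5 = False.
The clause (¬x2) is unit, so x2 = False.
The clause (x1) is unit, so x1 = True.
The clause (x4) is unit, so x4 = True.
The clause (x3) is unit, so x3 = True.
The clause (x6) is unit, so x6 = True.
But (¬x6) is also a unit clause — contradiction.
So every satisfying assignment has x5 = True.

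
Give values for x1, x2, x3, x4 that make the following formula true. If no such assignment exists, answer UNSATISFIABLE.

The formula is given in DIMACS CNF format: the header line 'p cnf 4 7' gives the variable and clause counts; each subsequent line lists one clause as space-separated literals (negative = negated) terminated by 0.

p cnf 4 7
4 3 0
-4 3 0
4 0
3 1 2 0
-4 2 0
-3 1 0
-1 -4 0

UNSATISFIABLE

(x4) alone gives x4 = True.
(x3) alone gives x3 = True.
(x2) alone gives x2 = True.
(x1) alone gives x1 = True.
But (¬x1) is also a unit clause — contradiction.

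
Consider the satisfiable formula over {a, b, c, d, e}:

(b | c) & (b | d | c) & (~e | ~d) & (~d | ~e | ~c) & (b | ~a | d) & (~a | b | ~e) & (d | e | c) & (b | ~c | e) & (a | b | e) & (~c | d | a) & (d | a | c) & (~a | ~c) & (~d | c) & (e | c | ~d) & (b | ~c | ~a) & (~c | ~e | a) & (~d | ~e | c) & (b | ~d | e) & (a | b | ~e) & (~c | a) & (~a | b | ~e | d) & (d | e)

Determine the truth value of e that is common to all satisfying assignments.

Suppose e = 0.
Unit clause (d) forces d = 1.
Unit clause (c) forces c = 1.
Unit clause (b) forces b = 1.
Unit clause (~a) forces a = 0.
But (a) is also a unit clause — contradiction.
So every satisfying assignment has e = True.

True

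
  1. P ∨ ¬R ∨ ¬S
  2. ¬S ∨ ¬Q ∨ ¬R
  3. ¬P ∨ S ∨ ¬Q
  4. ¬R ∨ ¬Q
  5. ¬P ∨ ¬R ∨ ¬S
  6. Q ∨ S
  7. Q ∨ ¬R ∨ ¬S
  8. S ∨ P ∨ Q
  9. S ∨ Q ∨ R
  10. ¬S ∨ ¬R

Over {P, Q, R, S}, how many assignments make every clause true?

5

There are 2^4 = 16 truth assignments over (P, Q, R, S).
Check each against the 10 clauses (columns in the order P, Q, R, S):
  F F F F  ✗ fails (Q ∨ S)
  F F F T  ✓ satisfies all
  F F T F  ✗ fails (Q ∨ S)
  F F T T  ✗ fails (P ∨ ¬R ∨ ¬S)
  F T F F  ✓ satisfies all
  F T F T  ✓ satisfies all
  F T T F  ✗ fails (¬R ∨ ¬Q)
  F T T T  ✗ fails (P ∨ ¬R ∨ ¬S)
  T F F F  ✗ fails (Q ∨ S)
  T F F T  ✓ satisfies all
  T F T F  ✗ fails (Q ∨ S)
  T F T T  ✗ fails (¬P ∨ ¬R ∨ ¬S)
  T T F F  ✗ fails (¬P ∨ S ∨ ¬Q)
  T T F T  ✓ satisfies all
  T T T F  ✗ fails (¬P ∨ S ∨ ¬Q)
  T T T T  ✗ fails (¬S ∨ ¬Q ∨ ¬R)
5 of the 16 rows are models.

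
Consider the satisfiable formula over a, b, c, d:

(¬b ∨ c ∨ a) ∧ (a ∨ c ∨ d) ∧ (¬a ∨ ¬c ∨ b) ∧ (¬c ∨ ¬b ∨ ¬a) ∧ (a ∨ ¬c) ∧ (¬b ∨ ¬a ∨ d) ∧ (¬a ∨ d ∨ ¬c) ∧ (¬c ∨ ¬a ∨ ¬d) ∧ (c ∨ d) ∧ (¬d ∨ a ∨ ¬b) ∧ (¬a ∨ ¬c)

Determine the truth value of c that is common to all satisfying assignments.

False

Suppose c = True.
(a) alone gives a = True.
Now (¬a) is unsatisfied and unit — conflict.
So every satisfying assignment has c = False.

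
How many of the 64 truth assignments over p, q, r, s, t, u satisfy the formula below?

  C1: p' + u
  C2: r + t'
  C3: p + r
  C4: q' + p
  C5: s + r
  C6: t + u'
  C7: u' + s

There are 2^6 = 64 truth assignments over (p, q, r, s, t, u).
Split on p. With p = 1, the clauses containing p are satisfied and p' drops from the rest; 2 of the 2^5 = 32 assignments to the other variables satisfy what remains.
With p = 0, by the same count on the reduced clause set, 5 assignments work.
Total: 2 + 5 = 7.

7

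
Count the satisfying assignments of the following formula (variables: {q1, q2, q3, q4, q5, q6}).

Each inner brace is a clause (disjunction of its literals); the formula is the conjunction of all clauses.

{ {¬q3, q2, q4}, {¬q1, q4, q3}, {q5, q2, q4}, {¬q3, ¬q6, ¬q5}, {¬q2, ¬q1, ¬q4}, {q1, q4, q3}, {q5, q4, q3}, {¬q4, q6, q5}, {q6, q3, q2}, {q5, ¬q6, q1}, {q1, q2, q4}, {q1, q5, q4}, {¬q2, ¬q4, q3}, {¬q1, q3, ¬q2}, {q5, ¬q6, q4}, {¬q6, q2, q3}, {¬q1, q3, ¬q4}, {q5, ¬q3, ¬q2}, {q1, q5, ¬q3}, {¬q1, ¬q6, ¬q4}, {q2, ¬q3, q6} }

There are 2^6 = 64 truth assignments over (q1, q2, q3, q4, q5, q6).
Split on q4. With q4 = True, the clauses containing q4 are satisfied and ¬q4 drops from the rest; 1 of the 2^5 = 32 assignments to the other variables satisfy what remains.
With q4 = False, by the same count on the reduced clause set, 2 assignments work.
Total: 1 + 2 = 3.

3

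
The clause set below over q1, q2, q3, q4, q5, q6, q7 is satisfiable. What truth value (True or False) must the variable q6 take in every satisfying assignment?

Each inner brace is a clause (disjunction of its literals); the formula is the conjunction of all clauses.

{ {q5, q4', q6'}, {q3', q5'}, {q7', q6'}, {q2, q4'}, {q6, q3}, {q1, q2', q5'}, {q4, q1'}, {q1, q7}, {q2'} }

False

Suppose q6 = 1.
Unit clause (q7') forces q7 = 0.
Unit clause (q1) forces q1 = 1.
Unit clause (q4) forces q4 = 1.
Unit clause (q5) forces q5 = 1.
Unit clause (q3') forces q3 = 0.
Unit clause (q2) forces q2 = 1.
But (q2') is also a unit clause — contradiction.
So every satisfying assignment has q6 = False.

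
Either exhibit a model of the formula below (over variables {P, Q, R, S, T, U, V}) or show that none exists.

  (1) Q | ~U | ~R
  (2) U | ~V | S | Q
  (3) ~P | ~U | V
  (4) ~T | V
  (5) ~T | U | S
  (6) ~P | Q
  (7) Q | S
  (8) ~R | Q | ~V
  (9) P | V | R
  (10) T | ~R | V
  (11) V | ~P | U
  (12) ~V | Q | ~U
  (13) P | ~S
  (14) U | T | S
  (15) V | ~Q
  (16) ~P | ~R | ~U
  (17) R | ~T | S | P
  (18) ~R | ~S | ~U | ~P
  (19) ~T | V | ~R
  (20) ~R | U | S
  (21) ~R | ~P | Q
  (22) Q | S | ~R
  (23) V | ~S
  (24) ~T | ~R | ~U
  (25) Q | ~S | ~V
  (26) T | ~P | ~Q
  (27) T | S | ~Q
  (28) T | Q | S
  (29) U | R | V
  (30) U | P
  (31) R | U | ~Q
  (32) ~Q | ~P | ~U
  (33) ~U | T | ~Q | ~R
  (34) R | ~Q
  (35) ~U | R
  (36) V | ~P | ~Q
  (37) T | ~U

Try T = 1.
The clause (V) is unit, so V = 1.
Try U = 0.
The clause (S) is unit, so S = 1.
The clause (P) is unit, so P = 1.
The clause (Q) is unit, so Q = 1.
The clause (R) is unit, so R = 1.
All clauses are satisfied.

P: 1,  Q: 1,  R: 1,  S: 1,  T: 1,  U: 0,  V: 1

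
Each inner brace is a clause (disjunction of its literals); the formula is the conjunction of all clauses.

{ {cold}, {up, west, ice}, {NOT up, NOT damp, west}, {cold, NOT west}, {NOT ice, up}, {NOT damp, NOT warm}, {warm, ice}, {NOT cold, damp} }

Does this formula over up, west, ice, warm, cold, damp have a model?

Yes

The clause (cold) is unit, so cold = true.
The clause (damp) is unit, so damp = true.
The clause (NOT warm) is unit, so warm = false.
The clause (ice) is unit, so ice = true.
The clause (up) is unit, so up = true.
The clause (west) is unit, so west = true.
Every clause now holds.
A satisfying assignment: up: true, west: true, ice: true, warm: false, cold: true, damp: true.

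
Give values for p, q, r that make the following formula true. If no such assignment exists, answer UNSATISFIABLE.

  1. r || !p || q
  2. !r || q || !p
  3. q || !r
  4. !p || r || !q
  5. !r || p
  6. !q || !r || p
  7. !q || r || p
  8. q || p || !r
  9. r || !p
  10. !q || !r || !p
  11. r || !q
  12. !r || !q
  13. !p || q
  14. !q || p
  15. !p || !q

p: false,  q: false,  r: false

Case q = false:
The clause (!r) is unit, so r = false.
The clause (!p) is unit, so p = false.
Every clause now holds.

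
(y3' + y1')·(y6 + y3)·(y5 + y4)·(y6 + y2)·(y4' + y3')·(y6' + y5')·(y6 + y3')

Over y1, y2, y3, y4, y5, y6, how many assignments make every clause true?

4

There are 2^6 = 64 truth assignments over (y1, y2, y3, y4, y5, y6).
Split on y4. With y4 = 1, the clauses containing y4 are satisfied and y4' drops from the rest; 4 of the 2^5 = 32 assignments to the other variables satisfy what remains.
With y4 = 0, by the same count on the reduced clause set, 0 assignments work.
(One model: y1=F, y2=F, y3=F, y4=T, y5=F, y6=T.)
Total: 4 + 0 = 4.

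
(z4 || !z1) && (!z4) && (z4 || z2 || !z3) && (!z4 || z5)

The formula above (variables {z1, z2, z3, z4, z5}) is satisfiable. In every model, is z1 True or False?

False

Suppose z1 = true.
The clause (z4) is unit, so z4 = true.
But (!z4) is also a unit clause — contradiction.
So every satisfying assignment has z1 = False.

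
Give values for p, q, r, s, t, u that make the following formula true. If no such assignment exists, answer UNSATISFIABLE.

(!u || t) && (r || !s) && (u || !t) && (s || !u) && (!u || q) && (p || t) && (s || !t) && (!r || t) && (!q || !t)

Suppose u = false.
Unit clause (!t) forces t = false.
Unit clause (p) forces p = true.
Unit clause (!r) forces r = false.
Unit clause (!s) forces s = false.
All clauses hold; q can take either value.

p=true; q=true; r=false; s=false; t=false; u=false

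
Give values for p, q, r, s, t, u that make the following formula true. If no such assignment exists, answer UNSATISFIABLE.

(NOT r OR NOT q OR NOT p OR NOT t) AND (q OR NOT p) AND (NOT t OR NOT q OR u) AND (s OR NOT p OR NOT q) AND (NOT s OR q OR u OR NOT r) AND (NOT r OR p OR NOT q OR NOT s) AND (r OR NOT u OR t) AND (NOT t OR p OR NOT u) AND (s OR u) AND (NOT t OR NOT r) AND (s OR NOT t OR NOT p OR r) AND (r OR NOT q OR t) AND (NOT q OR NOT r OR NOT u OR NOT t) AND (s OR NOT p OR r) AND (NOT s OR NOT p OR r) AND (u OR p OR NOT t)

p: false; q: false; r: true; s: true; t: false; u: true

Case q = false:
The clause (NOT p) is unit, so p = false.
Case t = false:
Case r = true:
Case s = true:
The clause (u) is unit, so u = true.
This assignment satisfies each clause.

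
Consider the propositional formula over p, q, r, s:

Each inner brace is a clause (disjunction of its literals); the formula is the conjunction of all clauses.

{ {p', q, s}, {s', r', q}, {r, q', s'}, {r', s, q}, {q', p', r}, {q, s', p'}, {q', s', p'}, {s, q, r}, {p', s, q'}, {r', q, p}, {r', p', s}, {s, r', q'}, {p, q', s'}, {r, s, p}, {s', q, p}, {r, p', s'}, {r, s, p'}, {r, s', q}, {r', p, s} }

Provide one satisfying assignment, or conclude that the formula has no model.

Suppose p = 0.
Suppose r = 0.
The clause (s) is unit, so s = 1.
The clause (q') is unit, so q = 0.
Now (q) is unsatisfied and unit — conflict.
So r must be the other value — set r = 1.
The clause (q) is unit, so q = 1.
The clause (s) is unit, so s = 1.
Now (s') is unsatisfied and unit — conflict.
Neither r = 1 nor r = 0 works.
So p must be the other value — set p = 1.
Suppose q = 1.
The clause (r) is unit, so r = 1.
The clause (s') is unit, so s = 0.
Now (s) is unsatisfied and unit — conflict.
So q must be the other value — set q = 0.
The clause (s) is unit, so s = 1.
Now (s') is unsatisfied and unit — conflict.
Neither q = 1 nor q = 0 works.
Neither p = 1 nor p = 0 works.

UNSATISFIABLE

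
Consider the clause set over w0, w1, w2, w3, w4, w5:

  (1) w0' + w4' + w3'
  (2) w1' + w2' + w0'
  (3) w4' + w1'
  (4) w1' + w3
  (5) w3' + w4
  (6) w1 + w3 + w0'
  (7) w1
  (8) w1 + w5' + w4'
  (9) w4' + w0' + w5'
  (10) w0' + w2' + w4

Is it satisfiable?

(w1) alone gives w1 = 1.
(w4') alone gives w4 = 0.
(w3) alone gives w3 = 1.
That conflicts with the unit clause (w3').
No assignment satisfies every clause.

Unsatisfiable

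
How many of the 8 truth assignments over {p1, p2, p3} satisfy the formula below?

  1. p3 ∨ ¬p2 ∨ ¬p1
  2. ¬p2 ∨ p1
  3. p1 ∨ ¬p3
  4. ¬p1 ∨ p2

2

There are 2^3 = 8 truth assignments over (p1, p2, p3).
Split on p3. With p3 = True, the clauses containing p3 are satisfied and ¬p3 drops from the rest; 1 of the 2^2 = 4 assignments to the other variables satisfy what remains.
With p3 = False, by the same count on the reduced clause set, 1 assignment works.
Total: 1 + 1 = 2.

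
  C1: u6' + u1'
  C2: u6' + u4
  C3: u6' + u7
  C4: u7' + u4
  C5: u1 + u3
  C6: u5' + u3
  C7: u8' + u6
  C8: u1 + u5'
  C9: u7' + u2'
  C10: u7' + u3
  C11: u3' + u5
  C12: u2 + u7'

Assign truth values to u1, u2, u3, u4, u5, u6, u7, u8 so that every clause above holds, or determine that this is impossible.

Branch on u6: set u6 = 0.
(u8') alone gives u8 = 0.
Branch on u7: set u7 = 0.
Branch on u1: set u1 = 1.
Branch on u5: set u5 = 0.
(u3') alone gives u3 = 0.
All clauses hold; u2, u4 can take either value.

u1=1, u2=1, u3=0, u4=1, u5=0, u6=0, u7=0, u8=0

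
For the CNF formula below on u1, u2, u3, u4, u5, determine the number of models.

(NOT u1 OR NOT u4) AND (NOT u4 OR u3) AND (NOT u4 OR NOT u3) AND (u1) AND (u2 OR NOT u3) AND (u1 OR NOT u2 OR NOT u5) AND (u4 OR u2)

4

There are 2^5 = 32 truth assignments over (u1, u2, u3, u4, u5).
Split on u3. With u3 = true, the clauses containing u3 are satisfied and NOT u3 drops from the rest; 2 of the 2^4 = 16 assignments to the other variables satisfy what remains.
With u3 = false, by the same count on the reduced clause set, 2 assignments work.
Total: 2 + 2 = 4.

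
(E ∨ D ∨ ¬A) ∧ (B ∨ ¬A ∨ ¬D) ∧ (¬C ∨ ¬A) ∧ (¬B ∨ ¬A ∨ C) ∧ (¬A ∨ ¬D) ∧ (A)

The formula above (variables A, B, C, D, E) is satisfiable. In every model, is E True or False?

True

Suppose E = False.
From the singleton clause (A), A = True.
From the singleton clause (D), D = True.
Now (¬D) is unsatisfied and unit — conflict.
So every satisfying assignment has E = True.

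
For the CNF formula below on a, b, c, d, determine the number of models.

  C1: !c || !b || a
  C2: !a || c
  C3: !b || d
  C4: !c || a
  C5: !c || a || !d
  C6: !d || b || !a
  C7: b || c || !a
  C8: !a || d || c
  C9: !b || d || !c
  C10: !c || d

There are 2^4 = 16 truth assignments over (a, b, c, d).
Split on b. With b = true, the clauses containing b are satisfied and !b drops from the rest; 2 of the 2^3 = 8 assignments to the other variables satisfy what remains.
With b = false, by the same count on the reduced clause set, 2 assignments work.
(One model: a=F, b=F, c=F, d=F.)
Total: 2 + 2 = 4.

4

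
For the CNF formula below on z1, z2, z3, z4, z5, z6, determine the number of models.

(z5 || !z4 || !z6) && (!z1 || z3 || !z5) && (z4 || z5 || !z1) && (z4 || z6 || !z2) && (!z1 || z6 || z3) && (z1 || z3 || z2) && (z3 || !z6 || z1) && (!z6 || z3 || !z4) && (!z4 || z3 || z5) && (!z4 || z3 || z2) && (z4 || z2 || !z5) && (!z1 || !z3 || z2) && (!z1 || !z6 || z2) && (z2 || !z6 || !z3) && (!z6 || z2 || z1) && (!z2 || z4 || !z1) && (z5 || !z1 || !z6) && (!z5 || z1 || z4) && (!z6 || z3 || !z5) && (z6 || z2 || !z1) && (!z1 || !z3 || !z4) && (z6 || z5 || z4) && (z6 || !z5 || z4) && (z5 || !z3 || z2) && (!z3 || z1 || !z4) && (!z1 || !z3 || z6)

There are 2^6 = 64 truth assignments over (z1, z2, z3, z4, z5, z6).
Split on z2. With z2 = true, the clauses containing z2 are satisfied and !z2 drops from the rest; 2 of the 2^5 = 32 assignments to the other variables satisfy what remains.
With z2 = false, by the same count on the reduced clause set, 0 assignments work.
(One model: z1=F, z2=T, z3=F, z4=T, z5=T, z6=F.)
Total: 2 + 0 = 2.

2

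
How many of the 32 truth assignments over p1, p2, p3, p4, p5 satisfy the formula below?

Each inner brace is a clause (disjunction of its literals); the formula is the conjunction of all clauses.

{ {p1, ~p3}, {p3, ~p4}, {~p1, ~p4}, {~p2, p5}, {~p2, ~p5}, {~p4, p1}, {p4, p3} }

2

There are 2^5 = 32 truth assignments over (p1, p2, p3, p4, p5).
Split on p1. With p1 = 1, the clauses containing p1 are satisfied and ~p1 drops from the rest; 2 of the 2^4 = 16 assignments to the other variables satisfy what remains.
With p1 = 0, by the same count on the reduced clause set, 0 assignments work.
Total: 2 + 0 = 2.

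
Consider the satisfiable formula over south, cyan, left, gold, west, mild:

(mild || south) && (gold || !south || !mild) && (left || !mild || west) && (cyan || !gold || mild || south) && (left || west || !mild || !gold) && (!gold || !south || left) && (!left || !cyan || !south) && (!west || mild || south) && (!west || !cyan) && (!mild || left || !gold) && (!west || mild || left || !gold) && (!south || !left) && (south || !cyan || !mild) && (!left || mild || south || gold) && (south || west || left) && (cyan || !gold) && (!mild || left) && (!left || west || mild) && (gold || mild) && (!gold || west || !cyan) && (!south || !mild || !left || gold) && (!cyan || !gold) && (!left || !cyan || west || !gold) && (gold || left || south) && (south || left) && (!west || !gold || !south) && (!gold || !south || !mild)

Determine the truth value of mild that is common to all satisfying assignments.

Suppose mild = false.
Unit clause (south) forces south = true.
Unit clause (!left) forces left = false.
Unit clause (!gold) forces gold = false.
That conflicts with the unit clause (gold).
So every satisfying assignment has mild = True.

True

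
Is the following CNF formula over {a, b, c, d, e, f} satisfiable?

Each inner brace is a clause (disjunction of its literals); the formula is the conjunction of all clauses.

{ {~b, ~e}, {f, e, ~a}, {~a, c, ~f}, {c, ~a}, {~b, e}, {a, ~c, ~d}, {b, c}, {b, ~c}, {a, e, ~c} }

No

Suppose b = 0.
Unit clause (c) forces c = 1.
Now (~c) is unsatisfied and unit — conflict.
So b must be the other value — set b = 1.
Unit clause (~e) forces e = 0.
Now (e) is unsatisfied and unit — conflict.
Neither b = 1 nor b = 0 works.
No assignment satisfies every clause.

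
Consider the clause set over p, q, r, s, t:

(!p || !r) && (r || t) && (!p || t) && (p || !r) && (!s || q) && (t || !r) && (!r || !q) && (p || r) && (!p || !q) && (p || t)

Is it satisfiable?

Satisfiable

Case p = true:
From the singleton clause (!r), r = false.
From the singleton clause (t), t = true.
From the singleton clause (!q), q = false.
From the singleton clause (!s), s = false.
Every clause now holds.
A satisfying assignment: p ↦ true, q ↦ false, r ↦ false, s ↦ false, t ↦ true.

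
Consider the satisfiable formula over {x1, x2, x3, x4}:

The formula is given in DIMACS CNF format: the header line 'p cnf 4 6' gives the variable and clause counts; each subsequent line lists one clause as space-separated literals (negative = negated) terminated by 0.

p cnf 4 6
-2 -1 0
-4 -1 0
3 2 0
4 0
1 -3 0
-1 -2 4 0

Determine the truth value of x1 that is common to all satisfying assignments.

False

Suppose x1 = True.
The clause (¬x2) is unit, so x2 = False.
The clause (¬x4) is unit, so x4 = False.
That conflicts with the unit clause (x4).
So every satisfying assignment has x1 = False.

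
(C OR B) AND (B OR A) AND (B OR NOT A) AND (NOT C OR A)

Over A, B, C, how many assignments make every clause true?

3

There are 2^3 = 8 truth assignments over (A, B, C).
Check each against the 4 clauses (columns in the order A, B, C):
  F F F  ✗ fails (C OR B)
  F F T  ✗ fails (B OR A)
  F T F  ✓ satisfies all
  F T T  ✗ fails (NOT C OR A)
  T F F  ✗ fails (C OR B)
  T F T  ✗ fails (B OR NOT A)
  T T F  ✓ satisfies all
  T T T  ✓ satisfies all
3 of the 8 rows are models.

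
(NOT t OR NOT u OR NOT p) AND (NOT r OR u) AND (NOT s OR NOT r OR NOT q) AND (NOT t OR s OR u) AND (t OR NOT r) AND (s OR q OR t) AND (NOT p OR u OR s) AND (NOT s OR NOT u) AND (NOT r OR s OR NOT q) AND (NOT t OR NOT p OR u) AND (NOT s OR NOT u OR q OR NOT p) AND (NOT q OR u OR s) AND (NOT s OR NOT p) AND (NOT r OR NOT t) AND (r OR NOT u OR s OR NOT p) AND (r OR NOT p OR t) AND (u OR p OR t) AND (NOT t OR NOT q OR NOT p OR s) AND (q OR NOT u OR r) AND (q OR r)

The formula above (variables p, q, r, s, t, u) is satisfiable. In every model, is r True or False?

False

Suppose r = true.
From the singleton clause (u), u = true.
From the singleton clause (t), t = true.
That conflicts with the unit clause (NOT t).
So every satisfying assignment has r = False.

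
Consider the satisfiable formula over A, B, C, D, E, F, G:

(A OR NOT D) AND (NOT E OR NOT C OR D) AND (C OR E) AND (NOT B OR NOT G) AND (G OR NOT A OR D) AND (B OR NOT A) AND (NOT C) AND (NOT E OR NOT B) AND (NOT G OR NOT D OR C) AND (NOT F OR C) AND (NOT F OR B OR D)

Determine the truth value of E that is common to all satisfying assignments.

Suppose E = false.
The clause (C) is unit, so C = true.
Now (NOT C) is unsatisfied and unit — conflict.
So every satisfying assignment has E = True.

True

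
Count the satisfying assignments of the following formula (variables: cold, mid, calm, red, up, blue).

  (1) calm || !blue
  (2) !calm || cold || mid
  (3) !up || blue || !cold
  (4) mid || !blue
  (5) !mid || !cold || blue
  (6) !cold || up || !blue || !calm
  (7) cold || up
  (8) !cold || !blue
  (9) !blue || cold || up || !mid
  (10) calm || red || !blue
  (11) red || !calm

9

There are 2^6 = 64 truth assignments over (cold, mid, calm, red, up, blue).
Split on mid. With mid = true, the clauses containing mid are satisfied and !mid drops from the rest; 4 of the 2^5 = 32 assignments to the other variables satisfy what remains.
With mid = false, by the same count on the reduced clause set, 5 assignments work.
(One model: cold=F, mid=F, calm=F, red=F, up=T, blue=F.)
Total: 4 + 5 = 9.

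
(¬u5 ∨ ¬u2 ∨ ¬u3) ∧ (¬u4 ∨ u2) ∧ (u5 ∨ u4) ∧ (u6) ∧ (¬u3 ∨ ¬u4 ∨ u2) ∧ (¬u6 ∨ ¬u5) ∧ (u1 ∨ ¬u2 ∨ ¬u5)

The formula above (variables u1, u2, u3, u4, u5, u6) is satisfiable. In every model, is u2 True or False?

Suppose u2 = False.
From the singleton clause (¬u4), u4 = False.
From the singleton clause (u5), u5 = True.
From the singleton clause (u6), u6 = True.
That conflicts with the unit clause (¬u6).
So every satisfying assignment has u2 = True.

True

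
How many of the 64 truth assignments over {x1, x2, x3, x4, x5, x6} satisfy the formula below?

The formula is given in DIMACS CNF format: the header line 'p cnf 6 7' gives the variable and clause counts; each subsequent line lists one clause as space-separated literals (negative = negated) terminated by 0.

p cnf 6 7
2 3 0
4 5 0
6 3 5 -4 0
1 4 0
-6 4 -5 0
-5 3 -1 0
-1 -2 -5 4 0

There are 2^6 = 64 truth assignments over (x1, x2, x3, x4, x5, x6).
Split on x1. With x1 = True, the clauses containing x1 are satisfied and ¬x1 drops from the rest; 10 of the 2^5 = 32 assignments to the other variables satisfy what remains.
With x1 = False, by the same count on the reduced clause set, 11 assignments work.
Total: 10 + 11 = 21.

21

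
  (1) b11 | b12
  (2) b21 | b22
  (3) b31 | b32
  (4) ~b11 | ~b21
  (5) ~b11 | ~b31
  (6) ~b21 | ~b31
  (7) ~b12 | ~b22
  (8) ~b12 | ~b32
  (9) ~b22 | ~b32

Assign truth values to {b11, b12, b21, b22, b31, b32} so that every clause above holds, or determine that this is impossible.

Branch on b11: set b11 = 1.
Unit clause (~b21) forces b21 = 0.
Unit clause (b22) forces b22 = 1.
Unit clause (~b31) forces b31 = 0.
Unit clause (b32) forces b32 = 1.
But (~b32) is also a unit clause — contradiction.
So b11 must be the other value — set b11 = 0.
Unit clause (b12) forces b12 = 1.
Unit clause (~b22) forces b22 = 0.
Unit clause (b21) forces b21 = 1.
Unit clause (~b31) forces b31 = 0.
Unit clause (b32) forces b32 = 1.
But (~b32) is also a unit clause — contradiction.
Neither b11 = 1 nor b11 = 0 works.

UNSATISFIABLE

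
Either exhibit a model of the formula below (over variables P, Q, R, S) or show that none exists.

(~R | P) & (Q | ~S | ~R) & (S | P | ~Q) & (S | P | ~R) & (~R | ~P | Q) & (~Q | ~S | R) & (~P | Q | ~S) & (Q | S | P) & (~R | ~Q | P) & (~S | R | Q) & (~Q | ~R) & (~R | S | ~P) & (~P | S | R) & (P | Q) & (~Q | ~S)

UNSATISFIABLE

Branch on R: set R = 0.
Branch on Q: set Q = 0.
From the singleton clause (~S), S = 0.
From the singleton clause (P), P = 1.
That conflicts with the unit clause (~P).
Undo Q and try Q = 1.
From the singleton clause (~S), S = 0.
From the singleton clause (P), P = 1.
That conflicts with the unit clause (~P).
Neither Q = 1 nor Q = 0 works.
Undo R and try R = 1.
From the singleton clause (P), P = 1.
From the singleton clause (Q), Q = 1.
That conflicts with the unit clause (~Q).
Neither R = 1 nor R = 0 works.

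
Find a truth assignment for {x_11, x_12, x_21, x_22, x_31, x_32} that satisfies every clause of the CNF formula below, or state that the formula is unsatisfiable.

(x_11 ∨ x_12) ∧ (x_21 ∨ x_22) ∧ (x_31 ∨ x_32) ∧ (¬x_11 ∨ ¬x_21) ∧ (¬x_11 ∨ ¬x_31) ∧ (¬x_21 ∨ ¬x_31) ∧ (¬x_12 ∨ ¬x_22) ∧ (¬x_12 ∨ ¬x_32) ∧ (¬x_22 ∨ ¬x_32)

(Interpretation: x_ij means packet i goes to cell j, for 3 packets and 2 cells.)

Branch on x_11: set x_11 = True.
Unit clause (¬x_21) forces x_21 = False.
Unit clause (x_22) forces x_22 = True.
Unit clause (¬x_31) forces x_31 = False.
Unit clause (x_32) forces x_32 = True.
But (¬x_32) is also a unit clause — contradiction.
That branch fails; take x_11 = False instead.
Unit clause (x_12) forces x_12 = True.
Unit clause (¬x_22) forces x_22 = False.
Unit clause (x_21) forces x_21 = True.
Unit clause (¬x_31) forces x_31 = False.
Unit clause (x_32) forces x_32 = True.
But (¬x_32) is also a unit clause — contradiction.
Either choice for x_11 ends in contradiction.

UNSATISFIABLE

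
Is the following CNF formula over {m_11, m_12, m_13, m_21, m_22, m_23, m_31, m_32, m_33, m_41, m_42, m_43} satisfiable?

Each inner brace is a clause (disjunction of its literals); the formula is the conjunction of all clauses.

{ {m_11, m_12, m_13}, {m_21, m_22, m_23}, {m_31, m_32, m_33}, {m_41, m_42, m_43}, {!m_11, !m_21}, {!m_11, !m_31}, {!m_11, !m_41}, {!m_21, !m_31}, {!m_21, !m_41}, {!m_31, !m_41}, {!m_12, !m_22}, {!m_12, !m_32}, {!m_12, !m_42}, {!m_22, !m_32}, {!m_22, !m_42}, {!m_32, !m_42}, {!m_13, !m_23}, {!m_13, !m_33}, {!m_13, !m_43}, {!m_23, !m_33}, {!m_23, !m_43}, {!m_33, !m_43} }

No, unsatisfiable

Case m_11 = false:
Case m_12 = true:
The clause (!m_22) is unit, so m_22 = false.
The clause (!m_32) is unit, so m_32 = false.
The clause (!m_42) is unit, so m_42 = false.
Case m_21 = true:
The clause (!m_31) is unit, so m_31 = false.
The clause (m_33) is unit, so m_33 = true.
The clause (!m_41) is unit, so m_41 = false.
The clause (m_43) is unit, so m_43 = true.
That conflicts with the unit clause (!m_43).
So m_21 must be the other value — set m_21 = false.
The clause (m_23) is unit, so m_23 = true.
The clause (!m_13) is unit, so m_13 = false.
The clause (!m_33) is unit, so m_33 = false.
The clause (m_31) is unit, so m_31 = true.
The clause (!m_41) is unit, so m_41 = false.
The clause (m_43) is unit, so m_43 = true.
That conflicts with the unit clause (!m_43).
Neither m_21 = true nor m_21 = false works.
So m_12 must be the other value — set m_12 = false.
The clause (m_13) is unit, so m_13 = true.
The clause (!m_23) is unit, so m_23 = false.
The clause (!m_33) is unit, so m_33 = false.
The clause (!m_43) is unit, so m_43 = false.
Case m_21 = true:
The clause (!m_31) is unit, so m_31 = false.
The clause (m_32) is unit, so m_32 = true.
The clause (!m_41) is unit, so m_41 = false.
The clause (m_42) is unit, so m_42 = true.
That conflicts with the unit clause (!m_42).
So m_21 must be the other value — set m_21 = false.
The clause (m_22) is unit, so m_22 = true.
The clause (!m_32) is unit, so m_32 = false.
The clause (m_31) is unit, so m_31 = true.
The clause (!m_41) is unit, so m_41 = false.
The clause (m_42) is unit, so m_42 = true.
That conflicts with the unit clause (!m_42).
Neither m_21 = true nor m_21 = false works.
Neither m_12 = true nor m_12 = false works.
So m_11 must be the other value — set m_11 = true.
The clause (!m_21) is unit, so m_21 = false.
The clause (!m_31) is unit, so m_31 = false.
The clause (!m_41) is unit, so m_41 = false.
Case m_22 = true:
The clause (!m_12) is unit, so m_12 = false.
The clause (!m_32) is unit, so m_32 = false.
The clause (m_33) is unit, so m_33 = true.
The clause (!m_42) is unit, so m_42 = false.
The clause (m_43) is unit, so m_43 = true.
That conflicts with the unit clause (!m_43).
So m_22 must be the other value — set m_22 = false.
The clause (m_23) is unit, so m_23 = true.
The clause (!m_13) is unit, so m_13 = false.
The clause (!m_33) is unit, so m_33 = false.
The clause (m_32) is unit, so m_32 = true.
The clause (!m_12) is unit, so m_12 = false.
The clause (!m_42) is unit, so m_42 = false.
The clause (m_43) is unit, so m_43 = true.
That conflicts with the unit clause (!m_43).
Neither m_22 = true nor m_22 = false works.
Neither m_11 = true nor m_11 = false works.
No assignment satisfies every clause.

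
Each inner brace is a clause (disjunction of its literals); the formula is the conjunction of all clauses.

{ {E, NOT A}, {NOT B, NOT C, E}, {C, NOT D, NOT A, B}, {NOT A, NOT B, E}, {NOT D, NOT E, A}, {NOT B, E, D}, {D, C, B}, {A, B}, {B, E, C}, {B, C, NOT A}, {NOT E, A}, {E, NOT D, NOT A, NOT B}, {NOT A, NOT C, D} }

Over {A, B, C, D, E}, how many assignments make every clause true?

5

There are 2^5 = 32 truth assignments over (A, B, C, D, E).
Split on A. With A = true, the clauses containing A are satisfied and NOT A drops from the rest; 4 of the 2^4 = 16 assignments to the other variables satisfy what remains.
With A = false, by the same count on the reduced clause set, 1 assignment works.
(One model: A=F, B=T, C=F, D=T, E=F.)
Total: 4 + 1 = 5.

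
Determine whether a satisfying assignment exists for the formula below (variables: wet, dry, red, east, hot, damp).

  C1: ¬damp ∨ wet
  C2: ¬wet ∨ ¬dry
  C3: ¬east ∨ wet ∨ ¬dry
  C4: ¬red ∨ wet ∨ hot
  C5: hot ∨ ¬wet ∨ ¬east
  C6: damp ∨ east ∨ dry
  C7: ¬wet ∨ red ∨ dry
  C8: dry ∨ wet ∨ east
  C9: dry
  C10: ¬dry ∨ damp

(dry) alone gives dry = True.
(¬wet) alone gives wet = False.
(¬damp) alone gives damp = False.
Now (damp) is unsatisfied and unit — conflict.
No assignment satisfies every clause.

No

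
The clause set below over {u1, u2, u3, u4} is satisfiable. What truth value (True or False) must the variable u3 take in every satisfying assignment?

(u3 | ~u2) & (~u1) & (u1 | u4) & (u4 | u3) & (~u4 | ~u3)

False

Suppose u3 = 1.
(~u1) alone gives u1 = 0.
(u4) alone gives u4 = 1.
But (~u4) is also a unit clause — contradiction.
So every satisfying assignment has u3 = False.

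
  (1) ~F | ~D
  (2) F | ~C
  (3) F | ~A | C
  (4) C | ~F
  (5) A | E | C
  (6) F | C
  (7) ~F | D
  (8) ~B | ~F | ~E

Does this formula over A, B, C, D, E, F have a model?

Suppose F = 0.
From the singleton clause (~C), C = 0.
That conflicts with the unit clause (C).
That branch fails; take F = 1 instead.
From the singleton clause (~D), D = 0.
That conflicts with the unit clause (D).
Neither F = 1 nor F = 0 works.
No assignment satisfies every clause.

No, unsatisfiable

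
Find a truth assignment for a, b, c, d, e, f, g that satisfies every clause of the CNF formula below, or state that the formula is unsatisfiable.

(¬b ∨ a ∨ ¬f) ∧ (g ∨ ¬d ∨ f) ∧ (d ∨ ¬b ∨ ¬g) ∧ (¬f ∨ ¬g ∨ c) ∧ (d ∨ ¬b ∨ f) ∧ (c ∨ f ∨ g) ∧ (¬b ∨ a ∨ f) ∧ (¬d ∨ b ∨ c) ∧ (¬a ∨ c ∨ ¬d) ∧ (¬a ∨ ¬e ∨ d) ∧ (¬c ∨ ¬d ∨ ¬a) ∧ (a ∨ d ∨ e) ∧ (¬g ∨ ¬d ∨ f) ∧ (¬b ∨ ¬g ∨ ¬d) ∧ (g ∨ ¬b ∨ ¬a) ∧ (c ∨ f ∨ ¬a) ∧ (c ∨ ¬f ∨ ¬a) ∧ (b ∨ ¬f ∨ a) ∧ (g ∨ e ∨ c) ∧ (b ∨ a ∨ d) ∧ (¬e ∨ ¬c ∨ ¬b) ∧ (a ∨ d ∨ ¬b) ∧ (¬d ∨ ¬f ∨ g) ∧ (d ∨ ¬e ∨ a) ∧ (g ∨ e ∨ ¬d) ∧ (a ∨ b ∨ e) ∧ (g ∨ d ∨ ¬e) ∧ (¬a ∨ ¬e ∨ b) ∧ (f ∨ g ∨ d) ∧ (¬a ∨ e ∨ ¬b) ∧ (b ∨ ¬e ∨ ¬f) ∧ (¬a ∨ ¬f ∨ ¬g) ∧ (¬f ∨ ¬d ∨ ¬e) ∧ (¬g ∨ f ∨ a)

a: True, b: False, c: True, d: False, e: False, f: False, g: True

Try b = False.
Try d = False.
Unit clause (a) forces a = True.
Unit clause (¬e) forces e = False.
Try c = True.
Try f = False.
Unit clause (g) forces g = True.
All clauses are satisfied.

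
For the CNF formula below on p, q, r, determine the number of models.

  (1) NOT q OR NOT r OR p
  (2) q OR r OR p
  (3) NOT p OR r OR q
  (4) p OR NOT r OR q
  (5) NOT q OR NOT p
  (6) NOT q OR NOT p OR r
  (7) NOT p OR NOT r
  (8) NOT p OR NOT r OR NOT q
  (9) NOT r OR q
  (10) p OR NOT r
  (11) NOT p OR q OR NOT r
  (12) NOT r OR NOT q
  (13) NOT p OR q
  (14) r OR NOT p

1

There are 2^3 = 8 truth assignments over (p, q, r).
Split on q. With q = true, the clauses containing q are satisfied and NOT q drops from the rest; 1 of the 2^2 = 4 assignments to the other variables satisfy what remains.
With q = false, by the same count on the reduced clause set, 0 assignments work.
Total: 1 + 0 = 1.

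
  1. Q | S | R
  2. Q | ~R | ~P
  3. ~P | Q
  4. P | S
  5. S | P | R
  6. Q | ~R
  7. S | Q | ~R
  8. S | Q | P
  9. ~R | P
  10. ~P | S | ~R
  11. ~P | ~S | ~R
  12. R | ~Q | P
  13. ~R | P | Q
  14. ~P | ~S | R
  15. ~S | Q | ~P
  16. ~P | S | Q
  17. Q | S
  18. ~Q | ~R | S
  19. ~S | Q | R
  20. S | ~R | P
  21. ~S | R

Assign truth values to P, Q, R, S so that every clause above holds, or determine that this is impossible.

Try P = 1.
The clause (Q) is unit, so Q = 1.
Try S = 0.
The clause (~R) is unit, so R = 0.
Every clause now holds.

P: 1,  Q: 1,  R: 0,  S: 0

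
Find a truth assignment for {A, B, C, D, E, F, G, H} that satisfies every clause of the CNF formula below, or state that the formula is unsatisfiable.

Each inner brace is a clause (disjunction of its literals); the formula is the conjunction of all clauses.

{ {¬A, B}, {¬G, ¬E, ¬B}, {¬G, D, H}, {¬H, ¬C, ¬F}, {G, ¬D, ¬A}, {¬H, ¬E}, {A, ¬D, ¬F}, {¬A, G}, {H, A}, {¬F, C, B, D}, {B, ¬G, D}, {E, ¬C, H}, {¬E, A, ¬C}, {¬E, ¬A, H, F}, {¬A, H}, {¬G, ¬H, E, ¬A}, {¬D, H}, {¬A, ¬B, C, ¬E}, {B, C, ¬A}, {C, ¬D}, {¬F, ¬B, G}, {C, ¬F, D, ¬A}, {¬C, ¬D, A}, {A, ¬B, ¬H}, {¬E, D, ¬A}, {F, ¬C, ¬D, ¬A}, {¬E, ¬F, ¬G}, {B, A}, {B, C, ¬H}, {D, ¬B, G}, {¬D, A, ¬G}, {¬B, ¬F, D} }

Try A = False.
From the singleton clause (H), H = True.
From the singleton clause (¬E), E = False.
From the singleton clause (¬B), B = False.
Now (B) is unsatisfied and unit — conflict.
Undo A and try A = True.
From the singleton clause (B), B = True.
From the singleton clause (G), G = True.
From the singleton clause (¬E), E = False.
From the singleton clause (H), H = True.
Now (¬H) is unsatisfied and unit — conflict.
Either choice for A ends in contradiction.

UNSATISFIABLE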